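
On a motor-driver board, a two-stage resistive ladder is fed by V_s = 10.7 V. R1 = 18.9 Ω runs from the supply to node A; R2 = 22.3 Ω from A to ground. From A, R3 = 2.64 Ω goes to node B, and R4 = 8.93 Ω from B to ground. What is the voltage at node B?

V_B ≈ 2.37 V

The second stage (R3 + R4 = 11.57 Ω) loads node A in parallel with R2.
Effective lower resistance at A: R2 ‖ 11.57 = 7.618 Ω.
V_A = 10.7 × 7.618/(18.9 + 7.618) = 3.074 V.
V_B = V_A × 0.7718 = 2.372 V.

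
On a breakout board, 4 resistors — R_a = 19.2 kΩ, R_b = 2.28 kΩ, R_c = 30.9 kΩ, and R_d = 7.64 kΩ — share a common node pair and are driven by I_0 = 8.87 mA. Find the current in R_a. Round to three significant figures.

I ≈ 0.706 mA

Conductances: ΣG = 1/19.2 + 1/2.28 + 1/30.9 + 1/7.64 = 0.6539 (1/kΩ).
R_a takes the fraction G_k/ΣG = 0.05208/0.6539 = 0.07965, so I = 8.87 × 0.07965 = 0.7065 mA.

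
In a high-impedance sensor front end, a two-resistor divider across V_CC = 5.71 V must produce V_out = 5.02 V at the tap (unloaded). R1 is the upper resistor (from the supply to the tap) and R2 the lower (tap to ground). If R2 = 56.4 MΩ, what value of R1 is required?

V_out/V_CC = R2/(R1+R2) = 0.8792.
R1 = R2·(1/k − 1) = 56.4 × 0.1375 = 7.752 MΩ.

R1 ≈ 7.75 MΩ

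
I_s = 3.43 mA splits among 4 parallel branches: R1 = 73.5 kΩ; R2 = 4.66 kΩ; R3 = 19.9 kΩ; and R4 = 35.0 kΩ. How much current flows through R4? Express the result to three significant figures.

I ≈ 0.319 mA

Total conductance ΣG = 1/73.5 + 1/4.66 + 1/19.9 + 1/35.0 = 0.3070 (units of 1/kΩ).
By the current-divider rule, I = I_s · G_k/ΣG = 3.43 × 0.09306 = 0.3192 mA.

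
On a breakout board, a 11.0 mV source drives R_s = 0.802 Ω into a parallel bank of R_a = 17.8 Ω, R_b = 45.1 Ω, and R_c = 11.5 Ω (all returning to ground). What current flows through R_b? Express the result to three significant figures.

I ≈ 0.215 mA

Combine the parallel branches: R_p = (1/17.8 + 1/45.1 + 1/11.5)⁻¹ = 6.049 Ω.
Node voltage V_A = V_CC · R_p/(R_s + R_p) = 11.0 × 0.8829 = 9.712 mV.
I(R_b) = V_A / R_b = 9.712/45.1 = 0.2154 mA.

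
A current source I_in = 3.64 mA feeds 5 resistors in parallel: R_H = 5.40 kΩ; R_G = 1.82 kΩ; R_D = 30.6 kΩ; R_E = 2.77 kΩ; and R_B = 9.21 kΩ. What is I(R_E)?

Conductances: ΣG = 1/5.40 + 1/1.82 + 1/30.6 + 1/2.77 + 1/9.21 = 1.237 (1/kΩ).
Current divider: I(R_E) = I_in · G_k/ΣG = 3.64 × (0.3610/1.237) = 3.64 × 0.2919 = 1.062 mA.

I ≈ 1.06 mA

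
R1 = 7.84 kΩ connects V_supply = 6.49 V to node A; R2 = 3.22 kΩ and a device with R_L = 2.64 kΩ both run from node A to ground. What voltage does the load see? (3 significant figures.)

First combine the lower leg with the load: R2 ‖ R_L = 1.451 kΩ.
Voltage divider with the loaded lower leg: V_out = 6.49 × 1.451/(7.84 + 1.451) = 6.49 × 0.1561 = 1.013 V.

V_out ≈ 1.01 V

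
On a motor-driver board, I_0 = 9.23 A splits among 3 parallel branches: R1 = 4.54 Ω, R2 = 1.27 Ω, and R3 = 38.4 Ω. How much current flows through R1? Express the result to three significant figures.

I ≈ 1.97 A

Conductances: ΣG = 1/4.54 + 1/1.27 + 1/38.4 = 1.034 (1/Ω).
Current divider: I(R1) = I_0 · G_k/ΣG = 9.23 × (0.2203/1.034) = 9.23 × 0.2131 = 1.967 A.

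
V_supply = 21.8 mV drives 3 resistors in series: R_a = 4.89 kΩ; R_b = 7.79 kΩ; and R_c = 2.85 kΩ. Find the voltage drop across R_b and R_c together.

Total series resistance ΣR = 4.89 + 7.79 + 2.85 = 15.53 kΩ.
R_{R_b..R_c} = 7.79 + 2.85 = 10.64 kΩ.
By the voltage-divider rule, V = 21.8 × 10.64/15.53 = 14.94 mV.

V ≈ 14.9 mV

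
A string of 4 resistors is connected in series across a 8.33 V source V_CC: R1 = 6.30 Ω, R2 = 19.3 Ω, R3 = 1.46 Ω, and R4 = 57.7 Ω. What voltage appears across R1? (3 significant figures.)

V ≈ 0.619 V

Total series resistance ΣR = 6.30 + 19.3 + 1.46 + 57.7 = 84.76 Ω.
V = V_CC · R/ΣR = 8.33 × 0.07433 = 0.6191 V.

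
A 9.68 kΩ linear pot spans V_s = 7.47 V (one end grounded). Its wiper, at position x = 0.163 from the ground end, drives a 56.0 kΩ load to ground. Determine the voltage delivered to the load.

V_out ≈ 1.19 V

Lower segment x·R_p = 1.578 kΩ; upper segment (1−x)·R_p = 8.102 kΩ.
R_L loads the lower segment: effective lower R = 1.535 kΩ.
V_out = 7.47 × 1.535/(8.102 + 1.535) = 1.190 V.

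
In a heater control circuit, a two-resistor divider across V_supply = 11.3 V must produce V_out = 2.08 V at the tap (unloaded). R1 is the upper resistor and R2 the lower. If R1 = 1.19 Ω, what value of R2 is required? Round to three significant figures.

R2 ≈ 0.268 Ω

The divider ratio is R2/(R1+R2) = 2.08/11.3 = 0.1841.
R2 = R1 · 0.1841/(1 − 0.1841) = 0.2685 Ω.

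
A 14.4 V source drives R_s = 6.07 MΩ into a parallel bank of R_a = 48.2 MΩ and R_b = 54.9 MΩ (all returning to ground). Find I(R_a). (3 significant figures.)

I ≈ 0.242 µA

Combine the parallel branches: R_p = (1/48.2 + 1/54.9)⁻¹ = 25.67 MΩ.
Node voltage V_A = V_s · R_p/(R_s + R_p) = 14.4 × 0.8087 = 11.65 V.
Branch current I = V_A/R_a = 11.65/48.2 = 0.2416 µA.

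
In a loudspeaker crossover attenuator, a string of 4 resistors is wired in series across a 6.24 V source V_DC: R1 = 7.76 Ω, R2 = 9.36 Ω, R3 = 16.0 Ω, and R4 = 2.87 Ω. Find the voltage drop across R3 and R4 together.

V ≈ 3.27 V

Series total: ΣR = 7.76 + 9.36 + 16.0 + 2.87 = 35.99 Ω.
R_{R3..R4} = 16.0 + 2.87 = 18.87 Ω.
Voltage divider: V = V_DC · (18.87 / 35.99) = 6.24 × 0.5243 = 3.272 V.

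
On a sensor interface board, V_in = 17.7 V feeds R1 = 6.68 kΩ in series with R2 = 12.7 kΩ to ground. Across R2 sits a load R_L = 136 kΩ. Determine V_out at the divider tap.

First combine the lower leg with the load: R2 ‖ R_L = 11.62 kΩ.
Voltage divider with the loaded lower leg: V_out = 17.7 × 11.62/(6.68 + 11.62) = 17.7 × 0.6349 = 11.24 V.
(Unloaded it would be 11.6 V; the load pulls it down.)

V_out ≈ 11.2 V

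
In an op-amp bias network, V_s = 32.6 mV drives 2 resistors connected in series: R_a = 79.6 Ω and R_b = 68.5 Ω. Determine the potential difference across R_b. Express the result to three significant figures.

Total series resistance ΣR = 79.6 + 68.5 = 148.1 Ω.
By the voltage-divider rule, V = 32.6 × 68.50/148.1 = 15.08 mV.

V ≈ 15.1 mV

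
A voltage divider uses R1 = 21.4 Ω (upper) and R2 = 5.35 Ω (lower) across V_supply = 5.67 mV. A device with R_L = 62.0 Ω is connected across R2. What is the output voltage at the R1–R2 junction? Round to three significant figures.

V_out ≈ 1.06 mV

First combine the lower leg with the load: R2 ‖ R_L = 4.925 Ω.
Now apply the divider: V_out = 5.67 × 0.1871 = 1.061 mV.
(Unloaded it would be 1.13 mV; the load pulls it down.)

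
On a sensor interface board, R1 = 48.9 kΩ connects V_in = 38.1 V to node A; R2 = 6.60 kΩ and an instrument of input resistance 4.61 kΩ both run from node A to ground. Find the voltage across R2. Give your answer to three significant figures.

First combine the lower leg with the load: R2 ‖ R_L = 2.714 kΩ.
Voltage divider with the loaded lower leg: V_out = 38.1 × 2.714/(48.9 + 2.714) = 38.1 × 0.05259 = 2.004 V.
(Unloaded it would be 4.53 V; the load pulls it down.)

V_out ≈ 2.00 V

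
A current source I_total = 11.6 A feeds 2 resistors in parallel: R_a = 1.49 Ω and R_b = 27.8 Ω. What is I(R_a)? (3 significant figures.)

I ≈ 11.0 A

For two parallel branches, I_k = I_total · (other R)/(sum of R).
So I = 11.6 × 27.8/29.29 = 11.01 A.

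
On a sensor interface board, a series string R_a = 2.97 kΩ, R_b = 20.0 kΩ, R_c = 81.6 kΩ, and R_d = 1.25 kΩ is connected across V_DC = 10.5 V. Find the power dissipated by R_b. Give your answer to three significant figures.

The common current is I = 10.5/105.8 = 0.09923 mA.
P(R_b) = I²·R_b = (0.09923)² × 20.0 = 0.1969 mW.

P ≈ 0.197 mW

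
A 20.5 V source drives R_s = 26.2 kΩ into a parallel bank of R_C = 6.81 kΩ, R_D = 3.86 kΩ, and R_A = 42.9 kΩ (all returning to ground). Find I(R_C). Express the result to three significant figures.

Combine the parallel branches: R_p = (1/6.81 + 1/3.86 + 1/42.9)⁻¹ = 2.330 kΩ.
Node voltage V_A = V_supply · R_p/(R_s + R_p) = 20.5 × 0.08166 = 1.674 V.
Branch current I = V_A/R_C = 1.674/6.81 = 0.2458 mA.

I ≈ 0.246 mA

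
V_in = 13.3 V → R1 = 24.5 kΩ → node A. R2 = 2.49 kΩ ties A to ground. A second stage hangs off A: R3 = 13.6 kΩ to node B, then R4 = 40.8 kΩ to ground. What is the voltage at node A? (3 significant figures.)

Looking into the second stage from A: R3 + R4 = 54.40 kΩ appears in parallel with R2.
R2 ‖ (R3+R4) = 2.381 kΩ.
First divider: V_A = V_in · 2.381/(24.5 + 2.381) = 1.178 V.

V_A ≈ 1.18 V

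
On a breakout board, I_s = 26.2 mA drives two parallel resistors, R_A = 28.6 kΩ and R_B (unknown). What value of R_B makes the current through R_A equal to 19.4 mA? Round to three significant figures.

R_B ≈ 81.6 kΩ

The fraction through R_A equals R_B/(R_A+R_B).
With f = 0.7405, R_B = R_A · f/(1−f) = 28.6 × 2.853 = 81.59 kΩ.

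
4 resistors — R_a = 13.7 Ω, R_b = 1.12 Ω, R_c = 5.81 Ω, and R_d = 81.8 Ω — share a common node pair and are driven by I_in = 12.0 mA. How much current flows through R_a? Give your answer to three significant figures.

Conductances: ΣG = 1/13.7 + 1/1.12 + 1/5.81 + 1/81.8 = 1.150 (1/Ω).
R_a takes the fraction G_k/ΣG = 0.07299/1.150 = 0.06346, so I = 12.0 × 0.06346 = 0.7615 mA.

I ≈ 0.762 mA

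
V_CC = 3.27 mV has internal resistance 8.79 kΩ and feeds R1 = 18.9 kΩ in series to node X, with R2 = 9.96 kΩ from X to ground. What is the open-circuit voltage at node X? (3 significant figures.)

V_th ≈ 0.865 mV

R1' = 8.79 + 18.9 = 27.69 kΩ (source resistance + R1).
With X open, the divider is unloaded: V_th = 3.27 × 9.96/37.65 = 0.8651 mV.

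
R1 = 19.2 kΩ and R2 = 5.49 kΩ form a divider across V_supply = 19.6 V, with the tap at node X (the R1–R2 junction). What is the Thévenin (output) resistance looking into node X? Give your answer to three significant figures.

Zeroing V_supply shorts the top of R1 to ground, so R_th = R1 ‖ R2 = 4.269 kΩ.

R_th ≈ 4.27 kΩ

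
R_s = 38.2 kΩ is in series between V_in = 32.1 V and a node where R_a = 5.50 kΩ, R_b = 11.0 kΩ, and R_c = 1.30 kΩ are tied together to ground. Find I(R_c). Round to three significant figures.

I ≈ 0.605 mA

Parallel bank: R_p = 1/(1/5.50 + 1/11.0 + 1/1.30) = 0.9597 kΩ.
V_A = 32.1 × 0.9597/39.16 = 0.7867 V.
I(R_c) = V_A / R_c = 0.7867/1.30 = 0.6052 mA.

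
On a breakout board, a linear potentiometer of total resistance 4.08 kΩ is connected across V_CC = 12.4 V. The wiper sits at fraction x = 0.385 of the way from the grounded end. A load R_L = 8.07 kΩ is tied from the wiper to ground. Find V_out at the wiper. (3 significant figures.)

The pot divides into 2.509 kΩ above the wiper and 1.571 kΩ below.
Lower segment in parallel with the load: 1.571 ‖ 8.07 = 1.315 kΩ.
Then V_out = V_CC · 1.315/(2.509 + 1.315) = 4.264 V.

V_out ≈ 4.26 V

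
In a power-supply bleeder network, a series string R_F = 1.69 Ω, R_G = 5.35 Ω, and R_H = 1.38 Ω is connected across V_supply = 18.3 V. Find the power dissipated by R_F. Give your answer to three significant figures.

ΣR = 8.420 Ω → I = 18.3/8.420 = 2.173 A.
V(R_F) = I·R = 3.673 V; P = V·I = 3.673 × 2.173 = 7.983 W.

P ≈ 7.98 W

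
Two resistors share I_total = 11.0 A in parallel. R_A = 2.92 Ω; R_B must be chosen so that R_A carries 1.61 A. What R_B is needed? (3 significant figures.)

R_B ≈ 0.501 Ω

Two-branch current divider: I_A = I_total · R_B/(R_A + R_B).
1.61/11.0 = R_B/(R_A + R_B) → R_B = R_A · (0.1464)/(1 − 0.1464) = 2.92 × 0.1715 = 0.5007 Ω.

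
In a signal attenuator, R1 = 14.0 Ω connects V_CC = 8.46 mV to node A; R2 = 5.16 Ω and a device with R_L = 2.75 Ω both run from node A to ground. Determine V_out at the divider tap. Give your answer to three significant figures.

R2 ‖ R_L = (5.16 × 2.75)/(5.16 + 2.75) = 1.794 Ω.
Now apply the divider: V_out = 8.46 × 0.1136 = 0.9609 mV.

V_out ≈ 0.961 mV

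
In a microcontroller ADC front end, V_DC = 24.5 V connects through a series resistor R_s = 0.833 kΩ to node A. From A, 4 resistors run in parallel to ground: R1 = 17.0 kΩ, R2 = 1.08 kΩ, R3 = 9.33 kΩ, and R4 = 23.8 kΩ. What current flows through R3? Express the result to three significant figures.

Combine the parallel branches: R_p = (1/17.0 + 1/1.08 + 1/9.33 + 1/23.8)⁻¹ = 0.8819 kΩ.
V_A by voltage divider: V_A = 24.5 × 0.8819/(0.833 + 0.8819) = 12.60 V.
Branch current I = V_A/R3 = 12.60/9.33 = 1.350 mA.
(Equivalently: I_total = 14.29 mA, then current-divider fraction G_k/ΣG = 0.09452.)

I ≈ 1.35 mA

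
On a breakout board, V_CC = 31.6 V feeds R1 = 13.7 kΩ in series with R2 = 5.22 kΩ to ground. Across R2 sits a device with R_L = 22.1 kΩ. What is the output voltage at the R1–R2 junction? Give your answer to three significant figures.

The load sits in parallel with R2, giving an effective lower resistance R2' = R2·R_L/(R2+R_L) = 4.223 kΩ.
Then V_out = V_CC · R2'/(R1 + R2') = 31.6 × 4.223/17.92 = 7.445 V.

V_out ≈ 7.45 V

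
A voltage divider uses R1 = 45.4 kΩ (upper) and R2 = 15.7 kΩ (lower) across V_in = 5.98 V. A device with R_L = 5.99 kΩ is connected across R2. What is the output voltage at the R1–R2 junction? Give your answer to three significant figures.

V_out ≈ 0.521 V

The load sits in parallel with R2, giving an effective lower resistance R2' = R2·R_L/(R2+R_L) = 4.336 kΩ.
Voltage divider with the loaded lower leg: V_out = 5.98 × 4.336/(45.4 + 4.336) = 5.98 × 0.08718 = 0.5213 V.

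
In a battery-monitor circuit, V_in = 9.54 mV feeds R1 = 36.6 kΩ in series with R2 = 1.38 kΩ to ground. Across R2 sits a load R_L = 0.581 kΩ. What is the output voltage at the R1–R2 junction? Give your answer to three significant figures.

V_out ≈ 0.105 mV

The load sits in parallel with R2, giving an effective lower resistance R2' = R2·R_L/(R2+R_L) = 0.4089 kΩ.
Now apply the divider: V_out = 9.54 × 0.01105 = 0.1054 mV.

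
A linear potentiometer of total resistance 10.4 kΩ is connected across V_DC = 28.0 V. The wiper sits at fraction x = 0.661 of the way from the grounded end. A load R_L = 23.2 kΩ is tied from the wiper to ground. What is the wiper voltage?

V_out ≈ 16.8 V

Lower segment x·R_p = 6.874 kΩ; upper segment (1−x)·R_p = 3.526 kΩ.
R_L loads the lower segment: effective lower R = 5.303 kΩ.
Loaded-divider output: V_out = 28.0 × 0.6007 = 16.82 V.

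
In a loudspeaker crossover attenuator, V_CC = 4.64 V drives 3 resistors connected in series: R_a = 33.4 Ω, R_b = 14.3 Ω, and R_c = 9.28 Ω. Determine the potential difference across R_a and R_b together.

Series total: ΣR = 33.4 + 14.3 + 9.28 = 56.98 Ω.
R_{R_a..R_b} = 33.4 + 14.3 = 47.70 Ω.
V = V_CC · R/ΣR = 4.64 × 0.8371 = 3.884 V.

V ≈ 3.88 V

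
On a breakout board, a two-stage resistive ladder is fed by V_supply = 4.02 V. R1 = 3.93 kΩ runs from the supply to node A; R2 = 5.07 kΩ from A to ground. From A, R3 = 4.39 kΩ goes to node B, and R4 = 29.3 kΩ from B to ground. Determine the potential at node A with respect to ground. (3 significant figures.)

V_A ≈ 2.12 V

Node A sees R2 in parallel with the series input of stage 2, R3 + R4 = 33.69 kΩ.
Effective lower resistance at A: R2 ‖ 33.69 = 4.407 kΩ.
So V_A = 4.02 × 0.5286 = 2.125 V.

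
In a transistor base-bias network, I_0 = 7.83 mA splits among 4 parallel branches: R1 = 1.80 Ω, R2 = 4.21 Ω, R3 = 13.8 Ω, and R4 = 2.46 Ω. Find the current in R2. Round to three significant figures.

Total conductance ΣG = 1/1.80 + 1/4.21 + 1/13.8 + 1/2.46 = 1.272 (units of 1/Ω).
By the current-divider rule, I = I_0 · G_k/ΣG = 7.83 × 0.1867 = 1.462 mA.

I ≈ 1.46 mA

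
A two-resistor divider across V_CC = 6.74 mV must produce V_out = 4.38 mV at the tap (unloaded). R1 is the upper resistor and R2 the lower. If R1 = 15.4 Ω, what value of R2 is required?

R2 ≈ 28.6 Ω

V_out/V_CC = R2/(R1+R2) = 0.6499.
So R2 = R1 · V_out/(V_CC − V_out) = 15.4 × 4.38/(6.74 − 4.38) = 15.4 × 1.856 = 28.58 Ω.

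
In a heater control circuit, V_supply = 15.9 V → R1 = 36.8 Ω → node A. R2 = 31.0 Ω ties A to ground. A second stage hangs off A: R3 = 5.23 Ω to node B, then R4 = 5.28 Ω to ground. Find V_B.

V_B ≈ 1.40 V

Node A sees R2 in parallel with the series input of stage 2, R3 + R4 = 10.51 Ω.
R2 ‖ (R3+R4) = 7.849 Ω.
First divider: V_A = V_supply · 7.849/(36.8 + 7.849) = 2.795 V.
Stage 2 is unloaded, so V_B = V_A · R4/(R3+R4) = 2.795 × 5.28/10.51 = 1.404 V.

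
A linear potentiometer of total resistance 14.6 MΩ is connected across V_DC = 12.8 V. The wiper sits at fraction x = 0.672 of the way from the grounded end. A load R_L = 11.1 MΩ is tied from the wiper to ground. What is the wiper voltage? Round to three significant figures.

Split the track: R_lower = x·R_p = 9.811 MΩ, R_upper = (1−x)·R_p = 4.789 MΩ.
(x·R_p) ‖ R_L = 5.208 MΩ.
Loaded-divider output: V_out = 12.8 × 0.5210 = 6.668 V.
(Unloaded: V_out = x·V_DC = 8.60 V.)

V_out ≈ 6.67 V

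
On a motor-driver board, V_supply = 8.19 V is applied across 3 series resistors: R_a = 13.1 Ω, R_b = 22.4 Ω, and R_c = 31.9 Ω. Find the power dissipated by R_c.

P ≈ 0.471 W

Series current I = V_supply/ΣR = 8.19/67.40 = 0.1215 A.
P(R_c) = I²·R_c = (0.1215)² × 31.9 = 0.4710 W.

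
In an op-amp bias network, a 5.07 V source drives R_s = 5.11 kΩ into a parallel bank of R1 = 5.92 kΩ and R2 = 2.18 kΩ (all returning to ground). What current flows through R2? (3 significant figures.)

Parallel bank: R_p = 1/(1/5.92 + 1/2.18) = 1.593 kΩ.
V_A = 5.07 × 1.593/6.703 = 1.205 V.
I(R2) = V_A / R2 = 1.205/2.18 = 0.5528 mA.
(Check via current divider: I_total = 0.7563 mA; share G_k/ΣG = 0.7309 → same result.)

I ≈ 0.553 mA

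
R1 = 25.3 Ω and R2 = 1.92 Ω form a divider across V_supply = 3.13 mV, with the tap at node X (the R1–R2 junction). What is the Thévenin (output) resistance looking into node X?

Looking into X with the source shorted: R_th = R1·R2/(R1+R2) = 25.30 × 1.92/27.22 = 1.785 Ω.

R_th ≈ 1.78 Ω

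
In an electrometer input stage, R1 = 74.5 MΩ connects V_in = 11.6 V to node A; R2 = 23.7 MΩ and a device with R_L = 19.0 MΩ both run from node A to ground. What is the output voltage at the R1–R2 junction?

V_out ≈ 1.44 V

The load sits in parallel with R2, giving an effective lower resistance R2' = R2·R_L/(R2+R_L) = 10.55 MΩ.
Voltage divider with the loaded lower leg: V_out = 11.6 × 10.55/(74.5 + 10.55) = 11.6 × 0.1240 = 1.438 V.
(Unloaded it would be 2.80 V; the load pulls it down.)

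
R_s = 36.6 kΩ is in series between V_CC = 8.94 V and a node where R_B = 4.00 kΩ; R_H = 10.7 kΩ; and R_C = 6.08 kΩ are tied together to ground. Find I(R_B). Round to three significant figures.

I ≈ 0.114 mA

Parallel bank: R_p = 1/(1/4.00 + 1/10.7 + 1/6.08) = 1.969 kΩ.
V_A by voltage divider: V_A = 8.94 × 1.969/(36.6 + 1.969) = 0.4563 V.
I(R_B) = V_A / R_B = 0.4563/4.00 = 0.1141 mA.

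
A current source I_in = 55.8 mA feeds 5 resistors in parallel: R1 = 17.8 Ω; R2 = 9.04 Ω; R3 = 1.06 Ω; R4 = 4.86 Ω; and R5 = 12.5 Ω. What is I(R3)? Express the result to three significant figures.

ΣG = 1/17.8 + 1/9.04 + 1/1.06 + 1/4.86 + 1/12.5 = 1.396.
By the current-divider rule, I = I_in · G_k/ΣG = 55.8 × 0.6758 = 37.71 mA.

I ≈ 37.7 mA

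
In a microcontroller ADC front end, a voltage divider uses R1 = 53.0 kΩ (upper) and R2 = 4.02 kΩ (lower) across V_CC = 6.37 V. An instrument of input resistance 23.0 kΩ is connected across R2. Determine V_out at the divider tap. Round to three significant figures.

R2 ‖ R_L = (4.02 × 23.0)/(4.02 + 23.0) = 3.422 kΩ.
Now apply the divider: V_out = 6.37 × 0.06065 = 0.3863 V.

V_out ≈ 0.386 V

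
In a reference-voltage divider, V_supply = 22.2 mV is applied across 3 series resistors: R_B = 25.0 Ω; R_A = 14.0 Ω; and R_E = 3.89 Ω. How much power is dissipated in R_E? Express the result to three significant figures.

ΣR = 42.89 Ω → I = 22.2/42.89 = 0.5176 mA.
P = I²R = 0.2679 × 3.89 = 1.042 µW.

P ≈ 1.04 µW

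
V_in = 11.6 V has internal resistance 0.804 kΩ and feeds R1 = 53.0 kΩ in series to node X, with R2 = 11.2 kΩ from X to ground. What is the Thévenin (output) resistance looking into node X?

R_th ≈ 9.27 kΩ

R1' = 0.804 + 53.0 = 53.80 kΩ (source resistance + R1).
With V_in suppressed (replaced by a short), R_th = R1' ‖ R2 = (53.80 × 11.2)/(53.80 + 11.2) = 9.270 kΩ.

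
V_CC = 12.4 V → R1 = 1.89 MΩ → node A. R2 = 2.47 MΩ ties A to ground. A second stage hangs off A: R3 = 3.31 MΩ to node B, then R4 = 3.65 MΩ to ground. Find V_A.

The second stage (R3 + R4 = 6.960 MΩ) loads node A in parallel with R2.
Effective lower resistance at A: R2 ‖ 6.960 = 1.823 MΩ.
First divider: V_A = V_CC · 1.823/(1.89 + 1.823) = 6.088 V.

V_A ≈ 6.09 V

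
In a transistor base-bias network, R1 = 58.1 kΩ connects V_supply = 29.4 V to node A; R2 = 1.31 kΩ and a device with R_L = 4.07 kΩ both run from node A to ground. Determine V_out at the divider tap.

The load sits in parallel with R2, giving an effective lower resistance R2' = R2·R_L/(R2+R_L) = 0.9910 kΩ.
Now apply the divider: V_out = 29.4 × 0.01677 = 0.4931 V.
(Unloaded it would be 0.648 V; the load pulls it down.)

V_out ≈ 0.493 V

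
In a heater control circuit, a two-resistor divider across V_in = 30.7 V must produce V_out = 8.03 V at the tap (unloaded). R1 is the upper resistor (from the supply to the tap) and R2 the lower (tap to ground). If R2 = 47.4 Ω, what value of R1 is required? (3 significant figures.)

R1 ≈ 134 Ω

The divider ratio is R2/(R1+R2) = 8.03/30.7 = 0.2616.
Rearranging, R1 = R2·(1−k)/k = 47.4 × 2.823 = 133.8 Ω.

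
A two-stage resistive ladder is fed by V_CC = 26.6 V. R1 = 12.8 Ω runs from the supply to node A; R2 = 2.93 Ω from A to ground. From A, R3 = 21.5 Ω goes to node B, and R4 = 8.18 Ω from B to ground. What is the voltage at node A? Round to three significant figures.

Node A sees R2 in parallel with the series input of stage 2, R3 + R4 = 29.68 Ω.
Effective lower resistance at A: R2 ‖ 29.68 = 2.667 Ω.
V_A = 26.6 × 2.667/(12.8 + 2.667) = 4.586 V.

V_A ≈ 4.59 V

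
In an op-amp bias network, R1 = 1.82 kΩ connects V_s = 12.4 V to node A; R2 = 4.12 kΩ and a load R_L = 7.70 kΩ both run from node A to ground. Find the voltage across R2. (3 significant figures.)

V_out ≈ 7.39 V

The load sits in parallel with R2, giving an effective lower resistance R2' = R2·R_L/(R2+R_L) = 2.684 kΩ.
Then V_out = V_s · R2'/(R1 + R2') = 12.4 × 2.684/4.504 = 7.389 V.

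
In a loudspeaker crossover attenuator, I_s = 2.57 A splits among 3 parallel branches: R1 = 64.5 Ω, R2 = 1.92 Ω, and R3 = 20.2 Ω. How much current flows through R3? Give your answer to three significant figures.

I ≈ 0.217 A

Conductances: ΣG = 1/64.5 + 1/1.92 + 1/20.2 = 0.5858 (1/Ω).
Current divider: I(R3) = I_s · G_k/ΣG = 2.57 × (0.04950/0.5858) = 2.57 × 0.08450 = 0.2172 A.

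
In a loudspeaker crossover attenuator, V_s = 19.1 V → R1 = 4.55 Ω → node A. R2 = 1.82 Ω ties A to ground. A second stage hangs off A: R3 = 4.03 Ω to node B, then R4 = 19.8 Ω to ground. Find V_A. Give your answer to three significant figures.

Node A sees R2 in parallel with the series input of stage 2, R3 + R4 = 23.83 Ω.
R2 ‖ (R3+R4) = 1.691 Ω.
First divider: V_A = V_s · 1.691/(4.55 + 1.691) = 5.175 V.

V_A ≈ 5.17 V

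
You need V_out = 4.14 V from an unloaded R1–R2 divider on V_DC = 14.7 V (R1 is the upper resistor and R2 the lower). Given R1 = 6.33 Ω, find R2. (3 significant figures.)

R2 ≈ 2.48 Ω

V_out/V_DC = R2/(R1+R2) = 0.2816.
R2 = R1 · 0.2816/(1 − 0.2816) = 2.482 Ω.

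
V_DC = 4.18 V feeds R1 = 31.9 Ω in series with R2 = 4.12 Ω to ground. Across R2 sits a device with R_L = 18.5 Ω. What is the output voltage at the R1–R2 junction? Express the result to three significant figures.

V_out ≈ 0.399 V

First combine the lower leg with the load: R2 ‖ R_L = 3.370 Ω.
Then V_out = V_DC · R2'/(R1 + R2') = 4.18 × 3.370/35.27 = 0.3993 V.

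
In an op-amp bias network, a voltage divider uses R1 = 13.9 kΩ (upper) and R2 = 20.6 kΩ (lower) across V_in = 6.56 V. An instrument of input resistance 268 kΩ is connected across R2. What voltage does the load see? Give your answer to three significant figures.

V_out ≈ 3.80 V

R2 ‖ R_L = (20.6 × 268)/(20.6 + 268) = 19.13 kΩ.
Now apply the divider: V_out = 6.56 × 0.5792 = 3.799 V.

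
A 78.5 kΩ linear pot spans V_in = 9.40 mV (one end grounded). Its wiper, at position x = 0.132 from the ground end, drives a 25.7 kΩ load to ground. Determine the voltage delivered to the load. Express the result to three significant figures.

V_out ≈ 0.919 mV

Lower segment x·R_p = 10.36 kΩ; upper segment (1−x)·R_p = 68.14 kΩ.
R_L loads the lower segment: effective lower R = 7.385 kΩ.
Then V_out = V_in · 7.385/(68.14 + 7.385) = 0.9191 mV.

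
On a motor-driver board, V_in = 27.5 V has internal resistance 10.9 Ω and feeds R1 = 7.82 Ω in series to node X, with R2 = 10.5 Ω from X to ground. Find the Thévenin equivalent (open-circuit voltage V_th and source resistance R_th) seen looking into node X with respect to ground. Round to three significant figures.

R1' = 10.9 + 7.82 = 18.72 Ω (source resistance + R1).
Open-circuit (no load on X): V_th = V_in · R2/(R1' + R2) = 27.5 × 10.5/(18.72 + 10.5) = 9.882 V.
With V_in suppressed (replaced by a short), R_th = R1' ‖ R2 = (18.72 × 10.5)/(18.72 + 10.5) = 6.727 Ω.

V_th ≈ 9.88 V, R_th ≈ 6.73 Ω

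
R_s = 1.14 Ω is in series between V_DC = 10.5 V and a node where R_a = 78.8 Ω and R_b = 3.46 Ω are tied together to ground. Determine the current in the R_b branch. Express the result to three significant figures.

Combine the parallel branches: R_p = (1/78.8 + 1/3.46)⁻¹ = 3.314 Ω.
V_A by voltage divider: V_A = 10.5 × 3.314/(1.14 + 3.314) = 7.813 V.
Branch current I = V_A/R_b = 7.813/3.46 = 2.258 A.

I ≈ 2.26 A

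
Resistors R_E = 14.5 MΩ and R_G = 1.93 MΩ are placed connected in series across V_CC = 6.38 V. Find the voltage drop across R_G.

V ≈ 0.749 V

Series total: ΣR = 14.5 + 1.93 = 16.43 MΩ.
Voltage divider: V = V_CC · (1.930 / 16.43) = 6.38 × 0.1175 = 0.7494 V.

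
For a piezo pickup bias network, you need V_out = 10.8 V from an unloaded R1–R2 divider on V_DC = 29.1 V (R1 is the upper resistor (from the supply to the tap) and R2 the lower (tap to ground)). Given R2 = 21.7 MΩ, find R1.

V_out/V_DC = R2/(R1+R2) = 0.3711.
Rearranging, R1 = R2·(1−k)/k = 21.7 × 1.694 = 36.77 MΩ.

R1 ≈ 36.8 MΩ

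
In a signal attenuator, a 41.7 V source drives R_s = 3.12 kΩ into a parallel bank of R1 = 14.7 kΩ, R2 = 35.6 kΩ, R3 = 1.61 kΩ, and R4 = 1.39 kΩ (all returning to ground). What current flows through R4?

I ≈ 5.47 mA

Equivalent of the parallel group: R_p = 0.6961 kΩ.
Node voltage V_A = V_s · R_p/(R_s + R_p) = 41.7 × 0.1824 = 7.606 V.
I(R4) = V_A / R4 = 7.606/1.39 = 5.472 mA.
(Check via current divider: I_total = 10.93 mA; share G_k/ΣG = 0.5008 → same result.)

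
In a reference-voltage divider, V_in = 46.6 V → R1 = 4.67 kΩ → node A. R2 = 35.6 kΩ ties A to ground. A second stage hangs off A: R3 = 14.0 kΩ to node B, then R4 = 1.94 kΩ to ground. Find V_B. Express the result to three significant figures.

The second stage (R3 + R4 = 15.94 kΩ) loads node A in parallel with R2.
R2 ‖ (R3+R4) = 11.01 kΩ.
First divider: V_A = V_in · 11.01/(4.67 + 11.01) = 32.72 V.
Then the unloaded second divider: V_B = V_A × R4/(R3+R4) = 32.72 × 0.1217 = 3.982 V.

V_B ≈ 3.98 V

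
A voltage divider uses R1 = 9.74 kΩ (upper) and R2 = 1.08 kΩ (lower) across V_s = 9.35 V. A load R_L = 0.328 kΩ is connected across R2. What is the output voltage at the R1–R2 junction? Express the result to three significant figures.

R2 ‖ R_L = (1.08 × 0.328)/(1.08 + 0.328) = 0.2516 kΩ.
Voltage divider with the loaded lower leg: V_out = 9.35 × 0.2516/(9.74 + 0.2516) = 9.35 × 0.02518 = 0.2354 V.
(Unloaded it would be 0.933 V; the load pulls it down.)

V_out ≈ 0.235 V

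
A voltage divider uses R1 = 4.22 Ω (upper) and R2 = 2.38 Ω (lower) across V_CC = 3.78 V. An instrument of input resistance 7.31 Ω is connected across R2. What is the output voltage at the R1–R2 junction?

V_out ≈ 1.13 V

R2 ‖ R_L = (2.38 × 7.31)/(2.38 + 7.31) = 1.795 Ω.
Voltage divider with the loaded lower leg: V_out = 3.78 × 1.795/(4.22 + 1.795) = 3.78 × 0.2985 = 1.128 V.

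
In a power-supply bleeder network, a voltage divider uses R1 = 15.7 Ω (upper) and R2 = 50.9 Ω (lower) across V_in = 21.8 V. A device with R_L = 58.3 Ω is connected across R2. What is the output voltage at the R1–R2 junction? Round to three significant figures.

V_out ≈ 13.8 V

First combine the lower leg with the load: R2 ‖ R_L = 27.17 Ω.
Voltage divider with the loaded lower leg: V_out = 21.8 × 27.17/(15.7 + 27.17) = 21.8 × 0.6338 = 13.82 V.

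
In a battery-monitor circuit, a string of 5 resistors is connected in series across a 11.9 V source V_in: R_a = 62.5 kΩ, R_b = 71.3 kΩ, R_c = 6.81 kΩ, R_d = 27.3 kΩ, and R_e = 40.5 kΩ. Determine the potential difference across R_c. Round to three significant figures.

V ≈ 0.389 V

ΣR = 62.5 + 71.3 + 6.81 + 27.3 + 40.5 = 208.4 kΩ.
By the voltage-divider rule, V = 11.9 × 6.810/208.4 = 0.3888 V.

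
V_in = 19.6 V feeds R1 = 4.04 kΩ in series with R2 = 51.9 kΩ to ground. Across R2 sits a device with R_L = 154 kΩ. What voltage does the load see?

R2 ‖ R_L = (51.9 × 154)/(51.9 + 154) = 38.82 kΩ.
Voltage divider with the loaded lower leg: V_out = 19.6 × 38.82/(4.04 + 38.82) = 19.6 × 0.9057 = 17.75 V.

V_out ≈ 17.8 V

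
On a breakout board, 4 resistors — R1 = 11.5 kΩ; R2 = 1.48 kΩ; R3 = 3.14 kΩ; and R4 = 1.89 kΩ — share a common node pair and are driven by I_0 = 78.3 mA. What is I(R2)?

Conductances: ΣG = 1/11.5 + 1/1.48 + 1/3.14 + 1/1.89 = 1.610 (1/kΩ).
R2 takes the fraction G_k/ΣG = 0.6757/1.610 = 0.4196, so I = 78.3 × 0.4196 = 32.86 mA.

I ≈ 32.9 mA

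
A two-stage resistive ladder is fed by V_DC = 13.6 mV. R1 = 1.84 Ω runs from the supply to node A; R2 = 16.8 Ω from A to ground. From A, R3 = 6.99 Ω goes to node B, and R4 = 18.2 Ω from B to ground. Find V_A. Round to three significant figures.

V_A ≈ 11.5 mV

Looking into the second stage from A: R3 + R4 = 25.19 Ω appears in parallel with R2.
R2 ‖ (R3+R4) = 10.08 Ω.
First divider: V_A = V_DC · 10.08/(1.84 + 10.08) = 11.50 mV.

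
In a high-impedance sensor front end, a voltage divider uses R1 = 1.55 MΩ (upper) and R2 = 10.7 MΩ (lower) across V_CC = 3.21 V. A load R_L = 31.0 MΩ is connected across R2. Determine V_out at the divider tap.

R2 ‖ R_L = (10.7 × 31.0)/(10.7 + 31.0) = 7.954 MΩ.
Now apply the divider: V_out = 3.21 × 0.8369 = 2.687 V.

V_out ≈ 2.69 V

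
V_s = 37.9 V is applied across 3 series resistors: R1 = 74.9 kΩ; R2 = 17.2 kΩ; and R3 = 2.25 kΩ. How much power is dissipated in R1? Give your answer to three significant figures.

ΣR = 94.35 kΩ → I = 37.9/94.35 = 0.4017 mA.
P = I²R = 0.1614 × 74.9 = 12.09 mW.

P ≈ 12.1 mW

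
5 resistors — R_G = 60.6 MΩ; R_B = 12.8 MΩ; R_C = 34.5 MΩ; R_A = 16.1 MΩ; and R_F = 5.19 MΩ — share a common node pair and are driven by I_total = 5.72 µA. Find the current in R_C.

I ≈ 0.438 µA

Conductances: ΣG = 1/60.6 + 1/12.8 + 1/34.5 + 1/16.1 + 1/5.19 = 0.3784 (1/MΩ).
By the current-divider rule, I = I_total · G_k/ΣG = 5.72 × 0.07660 = 0.4382 µA.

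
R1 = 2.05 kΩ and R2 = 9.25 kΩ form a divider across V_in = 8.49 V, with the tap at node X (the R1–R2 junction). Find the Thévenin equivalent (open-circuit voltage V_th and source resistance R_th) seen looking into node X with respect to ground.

With X open, the divider is unloaded: V_th = 8.49 × 9.25/11.30 = 6.950 V.
Zeroing V_in shorts the top of R1 to ground, so R_th = R1 ‖ R2 = 1.678 kΩ.

V_th ≈ 6.95 V, R_th ≈ 1.68 kΩ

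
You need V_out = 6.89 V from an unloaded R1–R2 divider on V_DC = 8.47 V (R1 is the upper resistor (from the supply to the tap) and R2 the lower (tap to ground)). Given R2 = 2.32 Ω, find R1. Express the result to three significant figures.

V_out/V_DC = R2/(R1+R2) = 0.8135.
Rearranging, R1 = R2·(1−k)/k = 2.32 × 0.2293 = 0.5320 Ω.

R1 ≈ 0.532 Ω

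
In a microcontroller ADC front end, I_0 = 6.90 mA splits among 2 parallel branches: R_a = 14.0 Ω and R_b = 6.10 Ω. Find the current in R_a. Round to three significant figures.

I ≈ 2.09 mA

With just two branches, the current splits inversely with resistance.
I(R_a) = 6.90 × 6.10/(14.0 + 6.10) = 6.90 × 0.3035 = 2.094 mA.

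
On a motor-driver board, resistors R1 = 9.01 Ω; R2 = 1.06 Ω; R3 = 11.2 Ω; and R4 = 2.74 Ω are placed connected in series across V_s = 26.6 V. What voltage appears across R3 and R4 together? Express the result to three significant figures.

Series total: ΣR = 9.01 + 1.06 + 11.2 + 2.74 = 24.01 Ω.
R_{R3..R4} = 11.2 + 2.74 = 13.94 Ω.
By the voltage-divider rule, V = 26.6 × 13.94/24.01 = 15.44 V.

V ≈ 15.4 V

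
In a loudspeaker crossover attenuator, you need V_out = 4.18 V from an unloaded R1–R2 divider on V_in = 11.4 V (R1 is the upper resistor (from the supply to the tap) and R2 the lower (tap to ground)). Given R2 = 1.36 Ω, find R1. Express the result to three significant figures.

The divider ratio is R2/(R1+R2) = 4.18/11.4 = 0.3667.
Rearranging, R1 = R2·(1−k)/k = 1.36 × 1.727 = 2.349 Ω.

R1 ≈ 2.35 Ω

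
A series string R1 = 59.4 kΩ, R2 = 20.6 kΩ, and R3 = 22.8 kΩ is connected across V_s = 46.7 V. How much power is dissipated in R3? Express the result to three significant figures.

The common current is I = 46.7/102.8 = 0.4543 mA.
P = I²R = 0.2064 × 22.8 = 4.705 mW.

P ≈ 4.71 mW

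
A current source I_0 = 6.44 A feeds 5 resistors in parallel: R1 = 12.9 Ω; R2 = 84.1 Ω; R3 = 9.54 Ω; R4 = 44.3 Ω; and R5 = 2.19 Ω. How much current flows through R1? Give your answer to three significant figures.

I ≈ 0.741 A

ΣG = 1/12.9 + 1/84.1 + 1/9.54 + 1/44.3 + 1/2.19 = 0.6734.
By the current-divider rule, I = I_0 · G_k/ΣG = 6.44 × 0.1151 = 0.7413 A.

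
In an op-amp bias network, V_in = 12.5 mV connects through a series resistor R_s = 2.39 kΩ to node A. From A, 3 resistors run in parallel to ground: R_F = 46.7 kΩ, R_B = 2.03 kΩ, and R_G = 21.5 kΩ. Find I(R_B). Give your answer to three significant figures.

Equivalent of the parallel group: R_p = 1.784 kΩ.
V_A = 12.5 × 1.784/4.174 = 5.343 mV.
Branch current I = V_A/R_B = 5.343/2.03 = 2.632 µA.

I ≈ 2.63 µA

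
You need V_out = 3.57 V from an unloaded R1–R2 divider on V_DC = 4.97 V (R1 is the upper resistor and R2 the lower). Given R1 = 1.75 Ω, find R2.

R2 ≈ 4.46 Ω

Required fraction k = V_out/V_DC = 0.7183.
So R2 = R1 · V_out/(V_DC − V_out) = 1.75 × 3.57/(4.97 − 3.57) = 1.75 × 2.550 = 4.463 Ω.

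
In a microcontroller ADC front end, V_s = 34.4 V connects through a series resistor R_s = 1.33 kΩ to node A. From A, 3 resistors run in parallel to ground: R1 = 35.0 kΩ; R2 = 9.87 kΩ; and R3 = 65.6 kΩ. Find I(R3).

Equivalent of the parallel group: R_p = 6.890 kΩ.
V_A = 34.4 × 6.890/8.220 = 28.83 V.
I(R3) = V_A / R3 = 28.83/65.6 = 0.4395 mA.

I ≈ 0.440 mA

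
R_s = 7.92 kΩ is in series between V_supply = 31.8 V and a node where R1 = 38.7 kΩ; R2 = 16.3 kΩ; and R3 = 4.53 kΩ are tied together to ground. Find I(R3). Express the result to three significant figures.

I ≈ 2.04 mA

Parallel bank: R_p = 1/(1/38.7 + 1/16.3 + 1/4.53) = 3.247 kΩ.
Node voltage V_A = V_supply · R_p/(R_s + R_p) = 31.8 × 0.2908 = 9.247 V.
I(R3) = V_A / R3 = 9.247/4.53 = 2.041 mA.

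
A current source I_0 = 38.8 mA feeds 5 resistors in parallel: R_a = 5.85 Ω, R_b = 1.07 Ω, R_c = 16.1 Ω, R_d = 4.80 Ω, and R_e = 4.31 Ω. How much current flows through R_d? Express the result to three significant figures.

I ≈ 5.03 mA

ΣG = 1/5.85 + 1/1.07 + 1/16.1 + 1/4.80 + 1/4.31 = 1.608.
By the current-divider rule, I = I_0 · G_k/ΣG = 38.8 × 0.1296 = 5.027 mA.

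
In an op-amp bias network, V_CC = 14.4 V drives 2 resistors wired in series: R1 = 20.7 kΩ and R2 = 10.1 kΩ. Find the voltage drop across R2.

V ≈ 4.72 V

ΣR = 20.7 + 10.1 = 30.80 kΩ.
Voltage divider: V = V_CC · (10.10 / 30.80) = 14.4 × 0.3279 = 4.722 V.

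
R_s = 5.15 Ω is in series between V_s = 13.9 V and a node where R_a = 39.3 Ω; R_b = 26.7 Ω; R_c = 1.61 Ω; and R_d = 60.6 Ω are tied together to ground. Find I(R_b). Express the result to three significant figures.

I ≈ 0.113 A

Parallel bank: R_p = 1/(1/39.3 + 1/26.7 + 1/1.61 + 1/60.6) = 1.428 Ω.
Node voltage V_A = V_s · R_p/(R_s + R_p) = 13.9 × 0.2170 = 3.017 V.
I(R_b) = V_A / R_b = 3.017/26.7 = 0.1130 A.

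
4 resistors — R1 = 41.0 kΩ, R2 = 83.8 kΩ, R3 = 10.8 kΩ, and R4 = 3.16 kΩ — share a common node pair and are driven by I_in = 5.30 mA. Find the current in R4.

I ≈ 3.77 mA

Conductances: ΣG = 1/41.0 + 1/83.8 + 1/10.8 + 1/3.16 = 0.4454 (1/kΩ).
Current divider: I(R4) = I_in · G_k/ΣG = 5.30 × (0.3165/0.4454) = 5.30 × 0.7105 = 3.766 mA.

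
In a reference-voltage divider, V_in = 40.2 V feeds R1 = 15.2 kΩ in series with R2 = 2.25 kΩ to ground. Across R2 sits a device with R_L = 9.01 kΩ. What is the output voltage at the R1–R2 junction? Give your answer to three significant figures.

R2 ‖ R_L = (2.25 × 9.01)/(2.25 + 9.01) = 1.800 kΩ.
Now apply the divider: V_out = 40.2 × 0.1059 = 4.257 V.
(Unloaded it would be 5.18 V; the load pulls it down.)

V_out ≈ 4.26 V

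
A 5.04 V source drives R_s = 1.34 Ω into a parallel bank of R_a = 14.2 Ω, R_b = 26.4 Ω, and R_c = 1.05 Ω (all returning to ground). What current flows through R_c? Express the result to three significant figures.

I ≈ 1.98 A

Parallel bank: R_p = 1/(1/14.2 + 1/26.4 + 1/1.05) = 0.9428 Ω.
V_A by voltage divider: V_A = 5.04 × 0.9428/(1.34 + 0.9428) = 2.082 V.
Branch current I = V_A/R_c = 2.082/1.05 = 1.982 A.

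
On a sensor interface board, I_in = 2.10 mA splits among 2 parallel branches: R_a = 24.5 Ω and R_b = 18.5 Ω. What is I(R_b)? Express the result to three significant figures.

With just two branches, the current splits inversely with resistance.
So I = 2.10 × 24.5/43.00 = 1.197 mA.

I ≈ 1.20 mA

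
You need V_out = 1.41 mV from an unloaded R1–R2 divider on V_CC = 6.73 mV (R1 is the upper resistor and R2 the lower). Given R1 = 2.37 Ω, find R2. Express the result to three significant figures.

R2 ≈ 0.628 Ω

V_out/V_CC = R2/(R1+R2) = 0.2095.
R2 = R1 · 0.2095/(1 − 0.2095) = 0.6281 Ω.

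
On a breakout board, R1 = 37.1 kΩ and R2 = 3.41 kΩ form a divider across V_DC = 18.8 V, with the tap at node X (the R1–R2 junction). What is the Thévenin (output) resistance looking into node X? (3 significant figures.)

Looking into X with the source shorted: R_th = R1·R2/(R1+R2) = 37.10 × 3.41/40.51 = 3.123 kΩ.

R_th ≈ 3.12 kΩ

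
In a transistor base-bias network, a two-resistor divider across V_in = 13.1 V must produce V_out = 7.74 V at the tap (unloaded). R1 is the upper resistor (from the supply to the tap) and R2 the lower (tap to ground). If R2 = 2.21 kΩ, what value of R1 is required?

Required fraction k = V_out/V_in = 0.5908.
Rearranging, R1 = R2·(1−k)/k = 2.21 × 0.6925 = 1.530 kΩ.

R1 ≈ 1.53 kΩ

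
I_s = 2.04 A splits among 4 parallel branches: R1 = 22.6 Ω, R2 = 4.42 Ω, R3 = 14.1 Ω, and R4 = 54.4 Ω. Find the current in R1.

I ≈ 0.251 A

ΣG = 1/22.6 + 1/4.42 + 1/14.1 + 1/54.4 = 0.3598.
Current divider: I(R1) = I_s · G_k/ΣG = 2.04 × (0.04425/0.3598) = 2.04 × 0.1230 = 0.2509 A.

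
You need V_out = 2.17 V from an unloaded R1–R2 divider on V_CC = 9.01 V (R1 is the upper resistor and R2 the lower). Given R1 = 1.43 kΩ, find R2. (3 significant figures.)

The divider ratio is R2/(R1+R2) = 2.17/9.01 = 0.2408.
Rearranging, R2 = R1·k/(1−k) = 1.43 × 0.3173 = 0.4537 kΩ.

R2 ≈ 0.454 kΩ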